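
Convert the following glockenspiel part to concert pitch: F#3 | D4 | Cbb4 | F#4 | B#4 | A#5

Written C4 on the glockenspiel sounds as C6, a perfect fifteenth higher; apply that shift to every note.
F#3 becomes F#5
D4 becomes D6
Cbb4 becomes Cbb6
F#4 becomes F#6
B#4 becomes B#6
A#5 becomes A#7

F#5 D6 Cbb6 F#6 B#6 A#7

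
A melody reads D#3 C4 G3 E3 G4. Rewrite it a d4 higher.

G3 Fb4 Cb4 Ab3 Cb5

D#3 -> G3
C4 -> Fb4
G3 -> Cb4
E3 -> Ab3
G4 -> Cb5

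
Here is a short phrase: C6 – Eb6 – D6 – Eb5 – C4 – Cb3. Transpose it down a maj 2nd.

Bb5 Db6 C6 Db5 Bb3 Bbb2

C6 gives Bb5
Eb6 gives Db6
D6 gives C6
Eb5 gives Db5
C4 gives Bb3
Cb3 gives Bbb2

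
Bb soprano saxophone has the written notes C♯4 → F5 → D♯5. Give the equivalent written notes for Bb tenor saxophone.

C#5 F6 D#6

First find concert pitch: the Bb soprano saxophone sounds a major second below written, so C♯4 F5 D♯5 sounds B3 Eb5 C#5.
Then write for Bb tenor saxophone: it sounds a major ninth below written, so the part must be a major ninth above concert.
B3 → C#5
Eb5 → F6
C#5 → D#6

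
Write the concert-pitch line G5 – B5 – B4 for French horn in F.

D6 F#6 F#5

Written C4 sounds as F3 on the French horn in F, so concert pitches are written a perfect fifth up.
G5 → D6
B5 → F#6
B4 → F#5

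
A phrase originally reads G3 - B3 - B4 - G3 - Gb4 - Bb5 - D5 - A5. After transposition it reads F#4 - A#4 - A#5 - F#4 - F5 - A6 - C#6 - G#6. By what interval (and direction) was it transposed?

up a major seventh

From G3 to F#4 is 7 letter names — a seventh of some quality.
G3 to F#4 is 11 semitones, which makes it a major seventh; the second version is higher, so the direction is up.
Checking another pair — A5 → G#6 — gives the same interval.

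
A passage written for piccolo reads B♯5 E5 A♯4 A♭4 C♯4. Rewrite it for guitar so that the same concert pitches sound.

B#7 E7 A#6 Ab6 C#6

First find concert pitch: the piccolo sounds a perfect octave above written, so B♯5 E5 A♯4 A♭4 C♯4 sounds B#6 E6 A#5 Ab5 C#5.
Then write for guitar: it sounds a perfect octave below written, so the part must be a perfect octave above concert.
B#6 → B#7
E6 → E7
A#5 → A#6
Ab5 → Ab6
C#5 → C#6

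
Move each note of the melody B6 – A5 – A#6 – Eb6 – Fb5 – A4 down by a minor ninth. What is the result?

B6: a ninth down reaches A, and 13 semitones makes it A#5.
A minor ninth down from A5 gives G#4.
A#6: a ninth down reaches G, and 13 semitones makes it G##5.
Eb6: a ninth down reaches D, and 13 semitones makes it D5.
A minor ninth down from Fb5 gives Eb4.
A minor ninth down from A4 gives G#3.

A#5 G#4 G##5 D5 Eb4 G#3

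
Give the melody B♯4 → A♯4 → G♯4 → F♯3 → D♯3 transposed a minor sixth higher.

B#4 -> G#5
A#4 -> F#5
G#4 -> E5
F#3 -> D4
D#3 -> B3

G#5 F#5 E5 D4 B3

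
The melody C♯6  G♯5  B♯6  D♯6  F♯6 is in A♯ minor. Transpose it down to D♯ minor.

F#5 C#5 E#6 G#5 B5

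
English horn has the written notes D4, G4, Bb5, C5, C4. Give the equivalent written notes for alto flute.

C4 F4 Ab5 Bb4 Bb3

First find concert pitch: the English horn sounds a perfect fifth below written, so D4 G4 Bb5 C5 C4 sounds G3 C4 Eb5 F4 F3.
Then write for alto flute: it sounds a perfect fourth below written, so the part must be a perfect fourth above concert.
G3 → C4
C4 → F4
Eb5 → Ab5
F4 → Bb4
F3 → Bb3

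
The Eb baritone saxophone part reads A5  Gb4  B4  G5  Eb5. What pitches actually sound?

C4 Bbb2 D3 Bb3 Gb3

Written C4 on the Eb baritone saxophone sounds as Eb2, a major thirteenth lower; apply that shift to every note.
A5 becomes C4
Gb4 becomes Bbb2
B4 becomes D3
G5 becomes Bb3
Eb5 becomes Gb3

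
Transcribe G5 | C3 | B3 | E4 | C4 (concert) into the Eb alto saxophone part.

E6 A3 G#4 C#5 A4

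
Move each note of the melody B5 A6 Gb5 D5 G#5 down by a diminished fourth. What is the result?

B5 → F##5
A6 → E#6
Gb5 → D5
D5 → A#4
G#5 → D##5

F##5 E#6 D5 A#4 D##5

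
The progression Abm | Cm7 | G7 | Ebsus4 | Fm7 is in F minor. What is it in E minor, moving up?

F minor up to E minor is a major seventh; each chord root moves by that interval while the quality stays the same.
Abm: root Ab up a major seventh → G, giving Gm.
Cm7: root C up a major seventh → B, giving Bm7.
G7: root G up a major seventh → F#, giving F#7.
Ebsus4: root Eb up a major seventh → D, giving Dsus4.
Fm7: root F up a major seventh → E, giving Em7.

Gm Bm7 F#7 Dsus4 Em7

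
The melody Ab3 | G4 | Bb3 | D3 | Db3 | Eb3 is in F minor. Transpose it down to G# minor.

From F down to G# is a diminished seventh; apply that to each pitch.
Ab3 to B2
G4 to A#3
Bb3 to C#3
D3 to E#2
Db3 to E2
Eb3 to F#2

B2 A#3 C#3 E#2 E2 F#2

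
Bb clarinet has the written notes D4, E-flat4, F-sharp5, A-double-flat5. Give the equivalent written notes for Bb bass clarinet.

D5 Eb5 F#6 Abb6

First find concert pitch: the Bb clarinet sounds a major second below written, so D4 E-flat4 F-sharp5 A-double-flat5 sounds C4 Db4 E5 Gbb5.
Then write for Bb bass clarinet: it sounds a major ninth below written, so the part must be a major ninth above concert.
C4 → D5
Db4 → Eb5
E5 → F#6
Gbb5 → Abb6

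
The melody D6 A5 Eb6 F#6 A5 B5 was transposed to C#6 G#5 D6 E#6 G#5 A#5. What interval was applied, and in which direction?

Take the first pair: D6 → C#6. D to C spans 2 letter names, so the interval is some kind of second.
C#6 to D6 is 1 semitone, which makes it a minor second; the second version is lower, so the direction is down.
Checking another pair — B5 → A#5 — gives the same interval.

down a minor second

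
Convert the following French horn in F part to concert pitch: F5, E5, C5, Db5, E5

The French horn in F sounds a perfect fifth below written, so transpose each written note down a perfect fifth.
F5 → Bb4
E5 → A4
C5 → F4
Db5 → Gb4
E5 → A4

Bb4 A4 F4 Gb4 A4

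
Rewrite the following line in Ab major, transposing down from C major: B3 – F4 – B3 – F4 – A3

G3 Db4 G3 Db4 F3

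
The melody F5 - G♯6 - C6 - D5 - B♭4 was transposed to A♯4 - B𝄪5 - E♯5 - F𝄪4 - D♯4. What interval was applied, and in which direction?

down a diminished sixth

From F5 to A#4 is 6 letter names — a sixth of some quality.
A#4 to F5 is 7 semitones, which makes it a diminished sixth; the second version is lower, so the direction is down.
Checking another pair — Bb4 → D#4 — gives the same interval.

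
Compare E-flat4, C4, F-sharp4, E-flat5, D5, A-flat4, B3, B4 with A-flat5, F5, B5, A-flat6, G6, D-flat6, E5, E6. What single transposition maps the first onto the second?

up a perfect eleventh

Take the first pair: Eb4 → Ab5. E to A spans 11 letter names, so the interval is some kind of eleventh.
Eb4 to Ab5 is 17 semitones, which makes it a perfect eleventh; the second version is higher, so the direction is up.
Checking another pair — B4 → E6 — gives the same interval.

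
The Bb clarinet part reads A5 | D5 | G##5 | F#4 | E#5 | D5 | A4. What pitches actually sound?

G5 C5 F##5 E4 D#5 C5 G4

The Bb clarinet sounds a major second below written, so transpose each written note down a major second.
A5 gives G5
D5 gives C5
G##5 gives F##5
F#4 gives E4
E#5 gives D#5
D5 gives C5
A4 gives G4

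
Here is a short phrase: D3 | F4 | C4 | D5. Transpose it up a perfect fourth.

G3 Bb4 F4 G5

D3 becomes G3
F4 becomes Bb4
C4 becomes F4
D5 becomes G5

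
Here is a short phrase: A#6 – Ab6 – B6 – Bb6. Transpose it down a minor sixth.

C##6 C6 D#6 D6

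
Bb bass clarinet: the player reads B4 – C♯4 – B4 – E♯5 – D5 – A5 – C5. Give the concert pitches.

Written C4 on the Bb bass clarinet sounds as Bb2, a major ninth lower; apply that shift to every note.
B4 to A3
C#4 to B2
B4 to A3
E#5 to D#4
D5 to C4
A5 to G4
C5 to Bb3

A3 B2 A3 D#4 C4 G4 Bb3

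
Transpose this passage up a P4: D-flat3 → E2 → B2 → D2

Gb3 A2 E3 G2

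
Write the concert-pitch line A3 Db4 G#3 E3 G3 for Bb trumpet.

The Bb trumpet sounds a major second below written, so the written part must be a major second above concert — transpose each note up.
A3 to B3
Db4 to Eb4
G#3 to A#3
E3 to F#3
G3 to A3

B3 Eb4 A#3 F#3 A3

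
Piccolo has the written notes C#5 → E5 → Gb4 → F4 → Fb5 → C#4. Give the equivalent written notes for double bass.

C#7 E7 Gb6 F6 Fb7 C#6

First find concert pitch: the piccolo sounds a perfect octave above written, so C#5 E5 Gb4 F4 Fb5 C#4 sounds C#6 E6 Gb5 F5 Fb6 C#5.
Then write for double bass: it sounds a perfect octave below written, so the part must be a perfect octave above concert.
C#6 → C#7
E6 → E7
Gb5 → Gb6
F5 → F6
Fb6 → Fb7
C#5 → C#6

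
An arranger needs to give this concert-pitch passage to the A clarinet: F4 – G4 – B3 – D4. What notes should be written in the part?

Ab4 Bb4 D4 F4

The A clarinet sounds a minor third below written, so the written part must be a minor third above concert — transpose each note up.
F4 → Ab4
G4 → Bb4
B3 → D4
D4 → F4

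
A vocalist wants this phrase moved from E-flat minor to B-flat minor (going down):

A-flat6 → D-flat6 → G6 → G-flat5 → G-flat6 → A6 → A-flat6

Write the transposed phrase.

From E-flat down to B-flat is a perfect fourth; apply that to each pitch.
Ab6 gives Eb6
Db6 gives Ab5
G6 gives D6
Gb5 gives Db5
Gb6 gives Db6
A6 gives E6
Ab6 gives Eb6

Eb6 Ab5 D6 Db5 Db6 E6 Eb6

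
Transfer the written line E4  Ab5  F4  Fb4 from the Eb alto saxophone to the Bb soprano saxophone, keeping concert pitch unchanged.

A3 Db5 Bb3 Bbb3

First find concert pitch: the Eb alto saxophone sounds a major sixth below written, so E4 Ab5 F4 Fb4 sounds G3 Cb5 Ab3 Abb3.
Then write for Bb soprano saxophone: it sounds a major second below written, so the part must be a major second above concert.
G3 → A3
Cb5 → Db5
Ab3 → Bb3
Abb3 → Bbb3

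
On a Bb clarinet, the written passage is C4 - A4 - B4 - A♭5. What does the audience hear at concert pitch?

Bb3 G4 A4 Gb5

The Bb clarinet sounds a major second below written, so transpose each written note down a major second.
C4 becomes Bb3
A4 becomes G4
B4 becomes A4
Ab5 becomes Gb5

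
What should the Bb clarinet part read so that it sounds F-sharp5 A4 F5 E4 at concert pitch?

The Bb clarinet sounds a major second below written, so the written part must be a major second above concert — transpose each note up.
F#5 -> G#5
A4 -> B4
F5 -> G5
E4 -> F#4

G#5 B4 G5 F#4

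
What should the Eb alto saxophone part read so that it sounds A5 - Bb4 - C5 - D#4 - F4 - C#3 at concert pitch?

The Eb alto saxophone sounds a major sixth below written, so the written part must be a major sixth above concert — transpose each note up.
A5 gives F#6
Bb4 gives G5
C5 gives A5
D#4 gives B#4
F4 gives D5
C#3 gives A#3

F#6 G5 A5 B#4 D5 A#3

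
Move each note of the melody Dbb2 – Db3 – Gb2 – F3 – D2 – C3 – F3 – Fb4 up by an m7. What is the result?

Dbb2: a seventh up reaches C, and 10 semitones makes it Cbb3.
A minor seventh up from Db3 gives Cb4.
Gb2: a seventh up reaches F, and 10 semitones makes it Fb3.
A minor seventh up from F3 gives Eb4.
A minor seventh up from D2 gives C3.
C3: a seventh up reaches B, and 10 semitones makes it Bb3.
A minor seventh up from F3 gives Eb4.
Fb4: a seventh up reaches E, and 10 semitones makes it Ebb5.

Cbb3 Cb4 Fb3 Eb4 C3 Bb3 Eb4 Ebb5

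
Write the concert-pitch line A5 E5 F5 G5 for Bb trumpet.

B5 F#5 G5 A5

The Bb trumpet sounds a major second below written, so the written part must be a major second above concert — transpose each note up.
A5 gives B5
E5 gives F#5
F5 gives G5
G5 gives A5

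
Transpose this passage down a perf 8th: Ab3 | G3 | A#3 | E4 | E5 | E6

Ab2 G2 A#2 E3 E4 E5

Ab3 down a perfect octave is Ab2.
A perfect octave down from G3 gives G2.
A perfect octave down from A#3 gives A#2.
A perfect octave down from E4 gives E3.
A perfect octave down from E5 gives E4.
A perfect octave down from E6 gives E5.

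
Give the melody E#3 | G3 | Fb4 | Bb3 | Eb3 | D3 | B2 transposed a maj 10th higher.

E#3: a tenth up reaches G, and 16 semitones makes it G##4.
G3: a tenth up reaches B, and 16 semitones makes it B4.
A major tenth up from Fb4 gives Ab5.
Bb3 up a major tenth is D5.
Eb3 up a major tenth is G4.
D3 up a major tenth is F#4.
A major tenth up from B2 gives D#4.

G##4 B4 Ab5 D5 G4 F#4 D#4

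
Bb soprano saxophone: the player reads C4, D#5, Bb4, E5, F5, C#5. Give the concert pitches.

Bb3 C#5 Ab4 D5 Eb5 B4

Written C4 on the Bb soprano saxophone sounds as Bb3, a major second lower; apply that shift to every note.
C4 to Bb3
D#5 to C#5
Bb4 to Ab4
E5 to D5
F5 to Eb5
C#5 to B4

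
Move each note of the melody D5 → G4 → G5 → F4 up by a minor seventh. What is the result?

C6 F5 F6 Eb5

D5 becomes C6
G4 becomes F5
G5 becomes F6
F4 becomes Eb5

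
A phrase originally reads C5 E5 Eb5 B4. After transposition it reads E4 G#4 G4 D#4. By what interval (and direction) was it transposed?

From C5 to E4 is 6 letter names — a sixth of some quality.
E4 to C5 is 8 semitones, which makes it a minor sixth; the second version is lower, so the direction is down.
Checking another pair — B4 → D#4 — gives the same interval.

down a minor sixth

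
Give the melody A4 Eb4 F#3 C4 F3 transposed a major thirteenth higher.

F#6 C6 D#5 A5 D5

A4 -> F#6
Eb4 -> C6
F#3 -> D#5
C4 -> A5
F3 -> D5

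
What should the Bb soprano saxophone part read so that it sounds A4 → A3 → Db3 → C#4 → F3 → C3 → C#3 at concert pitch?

B4 B3 Eb3 D#4 G3 D3 D#3

The Bb soprano saxophone sounds a major second below written, so the written part must be a major second above concert — transpose each note up.
A4 -> B4
A3 -> B3
Db3 -> Eb3
C#4 -> D#4
F3 -> G3
C3 -> D3
C#3 -> D#3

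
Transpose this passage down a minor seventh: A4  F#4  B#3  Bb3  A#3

A minor seventh down from A4 gives B3.
A minor seventh down from F#4 gives G#3.
B#3: a seventh down reaches C, and 10 semitones makes it C##3.
Bb3: a seventh down reaches C, and 10 semitones makes it C3.
A#3: a seventh down reaches B, and 10 semitones makes it B#2.

B3 G#3 C##3 C3 B#2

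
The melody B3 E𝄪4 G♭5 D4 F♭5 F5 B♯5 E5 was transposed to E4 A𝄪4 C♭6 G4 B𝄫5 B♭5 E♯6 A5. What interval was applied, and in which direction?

up a perfect fourth

From B3 to E4 is 4 letter names — a fourth of some quality.
B3 to E4 is 5 semitones, which makes it a perfect fourth; the second version is higher, so the direction is up.
Checking another pair — E5 → A5 — gives the same interval.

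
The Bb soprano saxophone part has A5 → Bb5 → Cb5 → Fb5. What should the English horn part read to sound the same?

First find concert pitch: the Bb soprano saxophone sounds a major second below written, so A5 Bb5 Cb5 Fb5 sounds G5 Ab5 Bbb4 Ebb5.
Then write for English horn: it sounds a perfect fifth below written, so the part must be a perfect fifth above concert.
G5 → D6
Ab5 → Eb6
Bbb4 → Fb5
Ebb5 → Bbb5

D6 Eb6 Fb5 Bbb5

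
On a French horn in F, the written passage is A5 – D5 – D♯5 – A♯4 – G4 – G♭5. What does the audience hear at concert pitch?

D5 G4 G#4 D#4 C4 Cb5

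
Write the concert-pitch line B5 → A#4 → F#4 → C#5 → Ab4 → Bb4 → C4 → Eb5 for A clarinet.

Written C4 sounds as A3 on the A clarinet, so concert pitches are written a minor third up.
B5 becomes D6
A#4 becomes C#5
F#4 becomes A4
C#5 becomes E5
Ab4 becomes Cb5
Bb4 becomes Db5
C4 becomes Eb4
Eb5 becomes Gb5

D6 C#5 A4 E5 Cb5 Db5 Eb4 Gb5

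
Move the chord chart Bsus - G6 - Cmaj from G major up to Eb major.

Gsus Eb6 Abmaj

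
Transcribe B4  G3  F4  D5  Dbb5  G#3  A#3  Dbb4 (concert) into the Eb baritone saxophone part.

G#6 E5 D6 B6 Bbb6 E#5 F##5 Bbb5

Written C4 sounds as Eb2 on the Eb baritone saxophone, so concert pitches are written a major thirteenth up.
B4 becomes G#6
G3 becomes E5
F4 becomes D6
D5 becomes B6
Dbb5 becomes Bbb6
G#3 becomes E#5
A#3 becomes F##5
Dbb4 becomes Bbb5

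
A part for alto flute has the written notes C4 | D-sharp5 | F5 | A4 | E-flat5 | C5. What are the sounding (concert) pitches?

G3 A#4 C5 E4 Bb4 G4

Written C4 on the alto flute sounds as G3, a perfect fourth lower; apply that shift to every note.
C4 to G3
D#5 to A#4
F5 to C5
A4 to E4
Eb5 to Bb4
C5 to G4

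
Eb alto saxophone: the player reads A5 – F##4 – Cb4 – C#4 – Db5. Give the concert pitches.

Written C4 on the Eb alto saxophone sounds as Eb3, a major sixth lower; apply that shift to every note.
A5 becomes C5
F##4 becomes A#3
Cb4 becomes Ebb3
C#4 becomes E3
Db5 becomes Fb4

C5 A#3 Ebb3 E3 Fb4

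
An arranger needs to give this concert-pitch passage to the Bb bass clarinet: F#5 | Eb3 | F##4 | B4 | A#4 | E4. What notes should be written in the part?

The Bb bass clarinet sounds a major ninth below written, so the written part must be a major ninth above concert — transpose each note up.
F#5 → G#6
Eb3 → F4
F##4 → G##5
B4 → C#6
A#4 → B#5
E4 → F#5

G#6 F4 G##5 C#6 B#5 F#5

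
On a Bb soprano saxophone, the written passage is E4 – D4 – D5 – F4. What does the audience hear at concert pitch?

D4 C4 C5 Eb4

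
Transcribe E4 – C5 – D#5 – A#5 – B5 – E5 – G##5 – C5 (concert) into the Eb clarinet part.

C#4 A4 B#4 F##5 G#5 C#5 E##5 A4

The Eb clarinet sounds a minor third above written, so the written part must be a minor third below concert — transpose each note down.
E4 to C#4
C5 to A4
D#5 to B#4
A#5 to F##5
B5 to G#5
E5 to C#5
G##5 to E##5
C5 to A4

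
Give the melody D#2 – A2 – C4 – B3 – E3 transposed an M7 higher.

C##3 G#3 B4 A#4 D#4

D#2 to C##3
A2 to G#3
C4 to B4
B3 to A#4
E3 to D#4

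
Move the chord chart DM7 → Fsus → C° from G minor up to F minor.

CM7 Ebsus Bb°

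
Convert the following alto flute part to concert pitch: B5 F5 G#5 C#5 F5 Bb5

F#5 C5 D#5 G#4 C5 F5

The alto flute sounds a perfect fourth below written, so transpose each written note down a perfect fourth.
B5 becomes F#5
F5 becomes C5
G#5 becomes D#5
C#5 becomes G#4
F5 becomes C5
Bb5 becomes F5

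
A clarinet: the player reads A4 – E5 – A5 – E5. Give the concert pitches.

F#4 C#5 F#5 C#5

Written C4 on the A clarinet sounds as A3, a minor third lower; apply that shift to every note.
A4 -> F#4
E5 -> C#5
A5 -> F#5
E5 -> C#5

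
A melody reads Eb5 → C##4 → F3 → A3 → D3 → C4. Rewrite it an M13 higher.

C7 A##5 D5 F#5 B4 A5

A major thirteenth up from Eb5 gives C7.
A major thirteenth up from C##4 gives A##5.
F3 up a major thirteenth is D5.
A3: a thirteenth up reaches F, and 21 semitones makes it F#5.
D3: a thirteenth up reaches B, and 21 semitones makes it B4.
A major thirteenth up from C4 gives A5.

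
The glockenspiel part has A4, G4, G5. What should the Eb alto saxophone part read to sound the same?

F#7 E7 E8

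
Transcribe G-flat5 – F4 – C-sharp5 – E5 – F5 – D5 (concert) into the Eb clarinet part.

Eb5 D4 A#4 C#5 D5 B4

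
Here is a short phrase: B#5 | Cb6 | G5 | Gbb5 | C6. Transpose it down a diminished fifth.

B#5 gives E##5
Cb6 gives F5
G5 gives C#5
Gbb5 gives Cb5
C6 gives F#5

E##5 F5 C#5 Cb5 F#5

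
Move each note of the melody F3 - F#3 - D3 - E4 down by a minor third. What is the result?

F3 down a minor third is D3.
A minor third down from F#3 gives D#3.
A minor third down from D3 gives B2.
E4 down a minor third is C#4.

D3 D#3 B2 C#4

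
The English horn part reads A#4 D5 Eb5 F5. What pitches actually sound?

D#4 G4 Ab4 Bb4

Written C4 on the English horn sounds as F3, a perfect fifth lower; apply that shift to every note.
A#4 becomes D#4
D5 becomes G4
Eb5 becomes Ab4
F5 becomes Bb4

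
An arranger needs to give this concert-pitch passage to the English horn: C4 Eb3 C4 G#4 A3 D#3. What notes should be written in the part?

G4 Bb3 G4 D#5 E4 A#3

Written C4 sounds as F3 on the English horn, so concert pitches are written a perfect fifth up.
C4 → G4
Eb3 → Bb3
C4 → G4
G#4 → D#5
A3 → E4
D#3 → A#3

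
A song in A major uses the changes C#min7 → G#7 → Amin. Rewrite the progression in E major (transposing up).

A major up to E major is a perfect fifth; each chord root moves by that interval while the quality stays the same.
C#min7: root C# up a perfect fifth → G#, giving G#min7.
G#7: root G# up a perfect fifth → D#, giving D#7.
Amin: root A up a perfect fifth → E, giving Emin.

G#min7 D#7 Emin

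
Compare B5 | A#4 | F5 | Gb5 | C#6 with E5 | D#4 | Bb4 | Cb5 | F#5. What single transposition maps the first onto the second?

down a perfect fifth

From B5 to E5 is 5 letter names — a fifth of some quality.
E5 to B5 is 7 semitones, which makes it a perfect fifth; the second version is lower, so the direction is down.
Checking another pair — C#6 → F#5 — gives the same interval.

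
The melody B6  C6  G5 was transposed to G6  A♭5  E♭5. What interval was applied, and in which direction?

down a major third

Take the first pair: B6 → G6. B to G spans 3 letter names, so the interval is some kind of third.
G6 to B6 is 4 semitones, which makes it a major third; the second version is lower, so the direction is down.
Checking another pair — G5 → Eb5 — gives the same interval.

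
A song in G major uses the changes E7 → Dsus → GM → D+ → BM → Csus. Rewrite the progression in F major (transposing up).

D7 Csus FM C+ AM Bbsus

G major up to F major is a minor seventh; each chord root moves by that interval while the quality stays the same.
E7: root E up a minor seventh → D, giving D7.
Dsus: root D up a minor seventh → C, giving Csus.
GM: root G up a minor seventh → F, giving FM.
D+: root D up a minor seventh → C, giving C+.
BM: root B up a minor seventh → A, giving AM.
Csus: root C up a minor seventh → Bb, giving Bbsus.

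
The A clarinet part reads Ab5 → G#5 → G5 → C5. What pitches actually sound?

F5 E#5 E5 A4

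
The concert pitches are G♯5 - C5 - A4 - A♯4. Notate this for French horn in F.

The French horn in F sounds a perfect fifth below written, so the written part must be a perfect fifth above concert — transpose each note up.
G#5 to D#6
C5 to G5
A4 to E5
A#4 to E#5

D#6 G5 E5 E#5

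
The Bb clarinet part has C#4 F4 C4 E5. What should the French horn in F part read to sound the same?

First find concert pitch: the Bb clarinet sounds a major second below written, so C#4 F4 C4 E5 sounds B3 Eb4 Bb3 D5.
Then write for French horn in F: it sounds a perfect fifth below written, so the part must be a perfect fifth above concert.
B3 → F#4
Eb4 → Bb4
Bb3 → F4
D5 → A5

F#4 Bb4 F4 A5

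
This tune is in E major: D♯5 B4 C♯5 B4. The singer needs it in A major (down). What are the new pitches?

G#4 E4 F#4 E4

From E down to A is a perfect fifth; apply that to each pitch.
D#5 becomes G#4
B4 becomes E4
C#5 becomes F#4
B4 becomes E4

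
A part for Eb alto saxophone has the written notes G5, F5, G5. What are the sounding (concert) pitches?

Written C4 on the Eb alto saxophone sounds as Eb3, a major sixth lower; apply that shift to every note.
G5 becomes Bb4
F5 becomes Ab4
G5 becomes Bb4

Bb4 Ab4 Bb4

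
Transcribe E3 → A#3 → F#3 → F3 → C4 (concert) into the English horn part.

B3 E#4 C#4 C4 G4

Written C4 sounds as F3 on the English horn, so concert pitches are written a perfect fifth up.
E3 to B3
A#3 to E#4
F#3 to C#4
F3 to C4
C4 to G4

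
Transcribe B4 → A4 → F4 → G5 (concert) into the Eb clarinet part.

Written C4 sounds as Eb4 on the Eb clarinet, so concert pitches are written a minor third down.
B4 -> G#4
A4 -> F#4
F4 -> D4
G5 -> E5

G#4 F#4 D4 E5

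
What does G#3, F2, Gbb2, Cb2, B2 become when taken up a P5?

D#4 C3 Dbb3 Gb2 F#3

G#3 -> D#4
F2 -> C3
Gbb2 -> Dbb3
Cb2 -> Gb2
B2 -> F#3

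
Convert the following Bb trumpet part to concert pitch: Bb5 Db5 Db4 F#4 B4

Ab5 Cb5 Cb4 E4 A4

Written C4 on the Bb trumpet sounds as Bb3, a major second lower; apply that shift to every note.
Bb5 to Ab5
Db5 to Cb5
Db4 to Cb4
F#4 to E4
B4 to A4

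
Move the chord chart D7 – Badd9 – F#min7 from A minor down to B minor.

E7 C#add9 G#min7

A minor down to B minor is a minor seventh; each chord root moves by that interval while the quality stays the same.
D7: root D down a minor seventh → E, giving E7.
Badd9: root B down a minor seventh → C#, giving C#add9.
F#min7: root F# down a minor seventh → G#, giving G#min7.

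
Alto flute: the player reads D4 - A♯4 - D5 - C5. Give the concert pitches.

Written C4 on the alto flute sounds as G3, a perfect fourth lower; apply that shift to every note.
D4 gives A3
A#4 gives E#4
D5 gives A4
C5 gives G4

A3 E#4 A4 G4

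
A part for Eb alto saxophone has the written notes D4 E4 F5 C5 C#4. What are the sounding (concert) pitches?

F3 G3 Ab4 Eb4 E3

Written C4 on the Eb alto saxophone sounds as Eb3, a major sixth lower; apply that shift to every note.
D4 gives F3
E4 gives G3
F5 gives Ab4
C5 gives Eb4
C#4 gives E3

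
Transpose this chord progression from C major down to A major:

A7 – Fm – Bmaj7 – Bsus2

C major down to A major is a minor third; each chord root moves by that interval while the quality stays the same.
A7: root A down a minor third → F#, giving F#7.
Fm: root F down a minor third → D, giving Dm.
Bmaj7: root B down a minor third → G#, giving G#maj7.
Bsus2: root B down a minor third → G#, giving G#sus2.

F#7 Dm G#maj7 G#sus2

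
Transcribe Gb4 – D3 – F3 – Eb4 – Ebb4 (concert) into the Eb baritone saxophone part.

Eb6 B4 D5 C6 Cb6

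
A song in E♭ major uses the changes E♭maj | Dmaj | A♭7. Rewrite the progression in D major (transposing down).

E♭ major down to D major is a minor second; each chord root moves by that interval while the quality stays the same.
E♭maj: root E♭ down a minor second → D, giving Dmaj.
Dmaj: root D down a minor second → C#, giving C#maj.
A♭7: root A♭ down a minor second → G, giving G7.

Dmaj C#maj G7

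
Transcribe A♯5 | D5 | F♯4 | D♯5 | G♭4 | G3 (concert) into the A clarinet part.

Written C4 sounds as A3 on the A clarinet, so concert pitches are written a minor third up.
A#5 becomes C#6
D5 becomes F5
F#4 becomes A4
D#5 becomes F#5
Gb4 becomes Bbb4
G3 becomes Bb3

C#6 F5 A4 F#5 Bbb4 Bb3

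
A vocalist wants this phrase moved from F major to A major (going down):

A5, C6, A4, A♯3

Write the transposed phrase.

F major to A major down is a minor sixth, so every note moves down by that interval.
A5 to C#5
C6 to E5
A4 to C#4
A#3 to C##3

C#5 E5 C#4 C##3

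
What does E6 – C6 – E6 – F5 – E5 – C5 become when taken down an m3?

C#6 A5 C#6 D5 C#5 A4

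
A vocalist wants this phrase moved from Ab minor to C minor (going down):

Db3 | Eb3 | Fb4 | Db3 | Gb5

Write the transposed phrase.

From Ab down to C is a minor sixth; apply that to each pitch.
Db3 gives F2
Eb3 gives G2
Fb4 gives Ab3
Db3 gives F2
Gb5 gives Bb4

F2 G2 Ab3 F2 Bb4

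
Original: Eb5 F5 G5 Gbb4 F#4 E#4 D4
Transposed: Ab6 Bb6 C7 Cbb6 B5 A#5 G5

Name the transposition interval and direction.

up a perfect eleventh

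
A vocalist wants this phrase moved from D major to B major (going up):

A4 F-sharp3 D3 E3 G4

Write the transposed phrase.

F#5 D#4 B3 C#4 E5

D major to B major up is a major sixth, so every note moves up by that interval.
A4 -> F#5
F#3 -> D#4
D3 -> B3
E3 -> C#4
G4 -> E5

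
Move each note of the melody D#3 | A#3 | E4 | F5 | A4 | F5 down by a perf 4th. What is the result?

A perfect fourth down from D#3 gives A#2.
A#3 down a perfect fourth is E#3.
A perfect fourth down from E4 gives B3.
F5: a fourth down reaches C, and 5 semitones makes it C5.
A4 down a perfect fourth is E4.
A perfect fourth down from F5 gives C5.

A#2 E#3 B3 C5 E4 C5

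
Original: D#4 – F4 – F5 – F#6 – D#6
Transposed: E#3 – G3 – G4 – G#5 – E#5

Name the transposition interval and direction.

down a minor seventh

From D#4 to E#3 is 7 letter names — a seventh of some quality.
E#3 to D#4 is 10 semitones, which makes it a minor seventh; the second version is lower, so the direction is down.
Checking another pair — D#6 → E#5 — gives the same interval.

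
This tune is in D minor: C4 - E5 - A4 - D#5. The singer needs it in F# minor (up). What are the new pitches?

E4 G#5 C#5 F##5

D minor to F# minor up is a major third, so every note moves up by that interval.
C4 → E4
E5 → G#5
A4 → C#5
D#5 → F##5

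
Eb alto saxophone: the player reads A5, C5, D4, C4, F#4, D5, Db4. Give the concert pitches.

C5 Eb4 F3 Eb3 A3 F4 Fb3

The Eb alto saxophone sounds a major sixth below written, so transpose each written note down a major sixth.
A5 gives C5
C5 gives Eb4
D4 gives F3
C4 gives Eb3
F#4 gives A3
D5 gives F4
Db4 gives Fb3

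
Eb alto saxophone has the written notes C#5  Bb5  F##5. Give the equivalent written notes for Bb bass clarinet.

F#5 Eb6 B#5

First find concert pitch: the Eb alto saxophone sounds a major sixth below written, so C#5 Bb5 F##5 sounds E4 Db5 A#4.
Then write for Bb bass clarinet: it sounds a major ninth below written, so the part must be a major ninth above concert.
E4 → F#5
Db5 → Eb6
A#4 → B#5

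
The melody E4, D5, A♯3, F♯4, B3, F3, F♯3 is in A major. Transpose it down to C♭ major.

Gb3 Fb4 C3 Ab3 Db3 Abb2 Ab2

From A down to C♭ is an augmented sixth; apply that to each pitch.
E4 becomes Gb3
D5 becomes Fb4
A#3 becomes C3
F#4 becomes Ab3
B3 becomes Db3
F3 becomes Abb2
F#3 becomes Ab2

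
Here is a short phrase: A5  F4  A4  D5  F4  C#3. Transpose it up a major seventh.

A5 -> G#6
F4 -> E5
A4 -> G#5
D5 -> C#6
F4 -> E5
C#3 -> B#3

G#6 E5 G#5 C#6 E5 B#3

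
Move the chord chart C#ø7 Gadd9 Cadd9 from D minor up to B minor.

A#ø7 Eadd9 Aadd9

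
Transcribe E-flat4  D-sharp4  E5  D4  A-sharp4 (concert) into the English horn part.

The English horn sounds a perfect fifth below written, so the written part must be a perfect fifth above concert — transpose each note up.
Eb4 gives Bb4
D#4 gives A#4
E5 gives B5
D4 gives A4
A#4 gives E#5

Bb4 A#4 B5 A4 E#5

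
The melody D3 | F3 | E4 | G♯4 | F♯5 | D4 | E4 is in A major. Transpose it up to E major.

A3 C4 B4 D#5 C#6 A4 B4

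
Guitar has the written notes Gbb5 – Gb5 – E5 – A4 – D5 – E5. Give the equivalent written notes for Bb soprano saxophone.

Abb4 Ab4 F#4 B3 E4 F#4

First find concert pitch: the guitar sounds a perfect octave below written, so Gbb5 Gb5 E5 A4 D5 E5 sounds Gbb4 Gb4 E4 A3 D4 E4.
Then write for Bb soprano saxophone: it sounds a major second below written, so the part must be a major second above concert.
Gbb4 → Abb4
Gb4 → Ab4
E4 → F#4
A3 → B3
D4 → E4
E4 → F#4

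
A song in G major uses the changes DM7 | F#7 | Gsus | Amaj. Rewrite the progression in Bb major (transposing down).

G major down to Bb major is a major sixth; each chord root moves by that interval while the quality stays the same.
DM7: root D down a major sixth → F, giving FM7.
F#7: root F# down a major sixth → A, giving A7.
Gsus: root G down a major sixth → Bb, giving Bbsus.
Amaj: root A down a major sixth → C, giving Cmaj.

FM7 A7 Bbsus Cmaj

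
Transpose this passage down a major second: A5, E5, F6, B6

A5 → G5
E5 → D5
F6 → Eb6
B6 → A6

G5 D5 Eb6 A6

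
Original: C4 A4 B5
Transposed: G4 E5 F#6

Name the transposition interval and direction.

From C4 to G4 is 5 letter names — a fifth of some quality.
C4 to G4 is 7 semitones, which makes it a perfect fifth; the second version is higher, so the direction is up.
Checking another pair — B5 → F#6 — gives the same interval.

up a perfect fifth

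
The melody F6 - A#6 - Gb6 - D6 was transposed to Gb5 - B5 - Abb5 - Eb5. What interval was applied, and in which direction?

down a major seventh

From F6 to Gb5 is 7 letter names — a seventh of some quality.
Gb5 to F6 is 11 semitones, which makes it a major seventh; the second version is lower, so the direction is down.
Checking another pair — D6 → Eb5 — gives the same interval.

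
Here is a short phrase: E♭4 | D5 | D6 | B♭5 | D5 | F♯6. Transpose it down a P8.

Eb3 D4 D5 Bb4 D4 F#5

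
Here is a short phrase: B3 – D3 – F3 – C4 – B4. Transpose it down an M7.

C3 Eb2 Gb2 Db3 C4

B3: a seventh down reaches C, and 11 semitones makes it C3.
A major seventh down from D3 gives Eb2.
F3: a seventh down reaches G, and 11 semitones makes it Gb2.
A major seventh down from C4 gives Db3.
A major seventh down from B4 gives C4.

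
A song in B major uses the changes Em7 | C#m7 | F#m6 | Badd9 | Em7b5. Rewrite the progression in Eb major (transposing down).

B major down to Eb major is an augmented fifth; each chord root moves by that interval while the quality stays the same.
Em7: root E down an augmented fifth → Ab, giving Abm7.
C#m7: root C# down an augmented fifth → F, giving Fm7.
F#m6: root F# down an augmented fifth → Bb, giving Bbm6.
Badd9: root B down an augmented fifth → Eb, giving Ebadd9.
Em7b5: root E down an augmented fifth → Ab, giving Abm7b5.

Abm7 Fm7 Bbm6 Ebadd9 Abm7b5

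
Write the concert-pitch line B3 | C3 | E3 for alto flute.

E4 F3 A3

Written C4 sounds as G3 on the alto flute, so concert pitches are written a perfect fourth up.
B3 gives E4
C3 gives F3
E3 gives A3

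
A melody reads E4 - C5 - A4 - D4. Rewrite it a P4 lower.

B3 G4 E4 A3

E4 down a perfect fourth is B3.
A perfect fourth down from C5 gives G4.
A4 down a perfect fourth is E4.
D4: a fourth down reaches A, and 5 semitones makes it A3.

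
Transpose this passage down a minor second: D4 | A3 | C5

C#4 G#3 B4

D4 to C#4
A3 to G#3
C5 to B4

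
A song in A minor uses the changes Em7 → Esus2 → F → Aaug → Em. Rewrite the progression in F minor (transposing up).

Cm7 Csus2 Db Faug Cm

A minor up to F minor is a minor sixth; each chord root moves by that interval while the quality stays the same.
Em7: root E up a minor sixth → C, giving Cm7.
Esus2: root E up a minor sixth → C, giving Csus2.
F: root F up a minor sixth → Db, giving Db.
Aaug: root A up a minor sixth → F, giving Faug.
Em: root E up a minor sixth → C, giving Cm.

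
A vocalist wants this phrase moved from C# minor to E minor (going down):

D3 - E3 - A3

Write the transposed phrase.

From C# down to E is a major sixth; apply that to each pitch.
D3 becomes F2
E3 becomes G2
A3 becomes C3

F2 G2 C3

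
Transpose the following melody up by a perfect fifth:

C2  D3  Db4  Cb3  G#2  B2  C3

G2 A3 Ab4 Gb3 D#3 F#3 G3

C2 -> G2
D3 -> A3
Db4 -> Ab4
Cb3 -> Gb3
G#2 -> D#3
B2 -> F#3
C3 -> G3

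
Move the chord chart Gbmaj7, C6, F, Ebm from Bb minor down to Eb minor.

Cbmaj7 F6 Bb Abm

Bb minor down to Eb minor is a perfect fifth; each chord root moves by that interval while the quality stays the same.
Gbmaj7: root Gb down a perfect fifth → Cb, giving Cbmaj7.
C6: root C down a perfect fifth → F, giving F6.
F: root F down a perfect fifth → Bb, giving Bb.
Ebm: root Eb down a perfect fifth → Ab, giving Abm.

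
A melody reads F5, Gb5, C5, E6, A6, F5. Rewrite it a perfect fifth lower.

Bb4 Cb5 F4 A5 D6 Bb4

F5 gives Bb4
Gb5 gives Cb5
C5 gives F4
E6 gives A5
A6 gives D6
F5 gives Bb4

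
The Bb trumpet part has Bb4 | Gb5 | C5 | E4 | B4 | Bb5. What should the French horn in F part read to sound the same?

First find concert pitch: the Bb trumpet sounds a major second below written, so Bb4 Gb5 C5 E4 B4 Bb5 sounds Ab4 Fb5 Bb4 D4 A4 Ab5.
Then write for French horn in F: it sounds a perfect fifth below written, so the part must be a perfect fifth above concert.
Ab4 → Eb5
Fb5 → Cb6
Bb4 → F5
D4 → A4
A4 → E5
Ab5 → Eb6

Eb5 Cb6 F5 A4 E5 Eb6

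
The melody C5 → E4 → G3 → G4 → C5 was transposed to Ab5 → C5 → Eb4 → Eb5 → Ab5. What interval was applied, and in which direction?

up a minor sixth

Take the first pair: C5 → Ab5. C to A spans 6 letter names, so the interval is some kind of sixth.
C5 to Ab5 is 8 semitones, which makes it a minor sixth; the second version is higher, so the direction is up.
Checking another pair — C5 → Ab5 — gives the same interval.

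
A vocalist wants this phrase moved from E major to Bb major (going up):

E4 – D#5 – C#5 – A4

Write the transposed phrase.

From E up to Bb is a diminished fifth; apply that to each pitch.
E4 -> Bb4
D#5 -> A5
C#5 -> G5
A4 -> Eb5

Bb4 A5 G5 Eb5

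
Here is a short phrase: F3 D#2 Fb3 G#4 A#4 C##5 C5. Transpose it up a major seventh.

F3 -> E4
D#2 -> C##3
Fb3 -> Eb4
G#4 -> F##5
A#4 -> G##5
C##5 -> B##5
C5 -> B5

E4 C##3 Eb4 F##5 G##5 B##5 B5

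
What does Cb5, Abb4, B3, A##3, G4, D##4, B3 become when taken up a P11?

Cb5 to Fb6
Abb4 to Dbb6
B3 to E5
A##3 to D##5
G4 to C6
D##4 to G##5
B3 to E5

Fb6 Dbb6 E5 D##5 C6 G##5 E5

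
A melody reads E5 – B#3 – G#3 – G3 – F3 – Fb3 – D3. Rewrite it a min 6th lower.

A minor sixth down from E5 gives G#4.
B#3: a sixth down reaches D, and 8 semitones makes it D##3.
G#3: a sixth down reaches B, and 8 semitones makes it B#2.
G3: a sixth down reaches B, and 8 semitones makes it B2.
A minor sixth down from F3 gives A2.
Fb3 down a minor sixth is Ab2.
D3: a sixth down reaches F, and 8 semitones makes it F#2.

G#4 D##3 B#2 B2 A2 Ab2 F#2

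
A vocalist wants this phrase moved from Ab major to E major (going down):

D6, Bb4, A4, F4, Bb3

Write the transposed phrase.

A#5 F#4 E#4 C#4 F#3

Ab major to E major down is a diminished fourth, so every note moves down by that interval.
D6 -> A#5
Bb4 -> F#4
A4 -> E#4
F4 -> C#4
Bb3 -> F#3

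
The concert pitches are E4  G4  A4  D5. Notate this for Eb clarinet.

C#4 E4 F#4 B4

Written C4 sounds as Eb4 on the Eb clarinet, so concert pitches are written a minor third down.
E4 → C#4
G4 → E4
A4 → F#4
D5 → B4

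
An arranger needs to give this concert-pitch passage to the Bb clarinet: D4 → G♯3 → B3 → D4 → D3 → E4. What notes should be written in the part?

E4 A#3 C#4 E4 E3 F#4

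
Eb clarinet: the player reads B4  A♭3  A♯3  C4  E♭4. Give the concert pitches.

D5 Cb4 C#4 Eb4 Gb4

The Eb clarinet sounds a minor third above written, so transpose each written note up a minor third.
B4 to D5
Ab3 to Cb4
A#3 to C#4
C4 to Eb4
Eb4 to Gb4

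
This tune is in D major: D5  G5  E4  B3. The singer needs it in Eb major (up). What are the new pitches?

Eb5 Ab5 F4 C4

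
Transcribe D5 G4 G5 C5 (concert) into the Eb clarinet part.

B4 E4 E5 A4

Written C4 sounds as Eb4 on the Eb clarinet, so concert pitches are written a minor third down.
D5 -> B4
G4 -> E4
G5 -> E5
C5 -> A4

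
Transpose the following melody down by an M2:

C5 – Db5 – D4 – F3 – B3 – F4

C5 -> Bb4
Db5 -> Cb5
D4 -> C4
F3 -> Eb3
B3 -> A3
F4 -> Eb4

Bb4 Cb5 C4 Eb3 A3 Eb4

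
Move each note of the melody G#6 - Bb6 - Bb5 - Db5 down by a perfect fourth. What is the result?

D#6 F6 F5 Ab4

G#6 becomes D#6
Bb6 becomes F6
Bb5 becomes F5
Db5 becomes Ab4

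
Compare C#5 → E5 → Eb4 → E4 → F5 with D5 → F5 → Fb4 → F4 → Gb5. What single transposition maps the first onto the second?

up a minor second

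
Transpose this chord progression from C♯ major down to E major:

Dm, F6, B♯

Fm Ab6 D#

C♯ major down to E major is a major sixth; each chord root moves by that interval while the quality stays the same.
Dm: root D down a major sixth → F, giving Fm.
F6: root F down a major sixth → Ab, giving Ab6.
B♯: root B♯ down a major sixth → D#, giving D#.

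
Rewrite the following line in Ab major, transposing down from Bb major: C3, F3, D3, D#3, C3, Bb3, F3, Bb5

Bb2 Eb3 C3 C#3 Bb2 Ab3 Eb3 Ab5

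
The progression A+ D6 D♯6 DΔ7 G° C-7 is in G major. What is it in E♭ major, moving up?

G major up to E♭ major is a minor sixth; each chord root moves by that interval while the quality stays the same.
A+: root A up a minor sixth → F, giving F+.
D6: root D up a minor sixth → Bb, giving Bb6.
D♯6: root D♯ up a minor sixth → B, giving B6.
DΔ7: root D up a minor sixth → Bb, giving BbΔ7.
G°: root G up a minor sixth → Eb, giving Eb°.
C-7: root C up a minor sixth → Ab, giving Ab-7.

F+ Bb6 B6 BbΔ7 Eb° Ab-7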